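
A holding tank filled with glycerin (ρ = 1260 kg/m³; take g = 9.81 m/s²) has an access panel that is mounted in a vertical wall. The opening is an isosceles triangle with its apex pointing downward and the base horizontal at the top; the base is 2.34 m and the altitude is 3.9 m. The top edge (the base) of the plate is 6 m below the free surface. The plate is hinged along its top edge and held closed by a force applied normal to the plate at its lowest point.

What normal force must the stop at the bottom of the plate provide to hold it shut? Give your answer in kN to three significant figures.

P ≈ 149 kN

γ = ρg = 1260 × 9.81 / 1000 = 12.3606 kN/m³.
With the apex down, the centroid sits h/3 = 3.9/3 = 1.3 m below the base (the top edge), so the centroid depth is h_c = 6 + 1.3 = 7.3 m.
A = ½ × 2.34 × 3.9 = 4.563 m².
Resultant F = γ·h_c·A = 12.3606 × 7.3 × 4.563 = 411.73 kN.
I_c = b·h³/36 = 2.34 × 3.9³/36 = 3.85573 m⁴.
Centre of pressure: y_p = y_c + I_c/(y_c·A) = 7.3 + 3.85573/(7.3 × 4.563) = 7.3 + 0.115753 = 7.41575 m along the plane.
The resultant acts 1.3 + 0.115753 = 1.41575 m (along the plate) below the hinge at the top edge, so the moment about the hinge is M = F × 1.41575 = 411.73 × 1.41575 = 582.907 kN·m.
A normal force at the bottom, 3.9 m from the hinge, must supply this moment: P = 582.907/3.9 = 149.463 kN.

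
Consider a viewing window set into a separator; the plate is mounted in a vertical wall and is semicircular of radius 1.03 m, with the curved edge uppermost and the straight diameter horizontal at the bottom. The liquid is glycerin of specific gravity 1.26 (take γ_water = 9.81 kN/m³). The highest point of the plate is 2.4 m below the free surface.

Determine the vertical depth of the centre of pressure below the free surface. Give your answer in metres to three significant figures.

γ = 1.26 × 9.81 = 12.3606 kN/m³.
The centroid lies 4r/(3π) = 0.437146 m above the diameter, so r − 4r/(3π) = 1.03 − 0.437146 = 0.592854 m below the topmost point, so the centroid depth is h_c = 2.4 + 0.592854 = 2.99285 m.
A = πr²/2 = π × 1.03²/2 = 1.66646 m².
Resultant F = γ·h_c·A = 12.3606 × 2.99285 × 1.66646 = 61.6481 kN.
I_c = (π/8 − 8/(9π))·r⁴ = 0.109757 × 1.03⁴ = 0.123532 m⁴.
Centre of pressure: y_p = y_c + I_c/(y_c·A) = 2.99285 + 0.123532/(2.99285 × 1.66646) = 2.99285 + 0.0247685 = 3.01762 m along the plane.

h_p = 3.02 m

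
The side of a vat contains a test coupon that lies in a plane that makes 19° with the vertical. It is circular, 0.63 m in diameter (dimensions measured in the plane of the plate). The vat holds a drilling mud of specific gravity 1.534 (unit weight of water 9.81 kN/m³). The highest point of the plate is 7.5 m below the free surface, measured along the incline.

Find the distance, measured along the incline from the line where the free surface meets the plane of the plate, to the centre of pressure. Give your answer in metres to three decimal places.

γ = 1.534 × 9.81 = 15.04854 kN/m³.
The plate makes 19° with the vertical, i.e. θ = 90° − 19° = 71° to the horizontal. Measuring y along the incline from the free-surface line, vertical depth h = y·sinθ with sinθ = 0.945519.
The centroid is at the centre, 0.315 m below the top of the plate, so y_c = 7.5 + 0.315 = 7.815 m and h_c = 7.815 × 0.945519 = 7.38923 m.
A = π(0.315)² = 0.311725 m².
Resultant F = γ·h_c·A = 15.04854 × 7.38923 × 0.311725 = 34.6629 kN.
I_c = πr⁴/4 = π × 0.315⁴/4 = 0.00773272 m⁴.
Centre of pressure: y_p = y_c + I_c/(y_c·A) = 7.815 + 0.00773272/(7.815 × 0.311725) = 7.815 + 0.00317418 = 7.81817 m along the plane.

y_p = 7.818 m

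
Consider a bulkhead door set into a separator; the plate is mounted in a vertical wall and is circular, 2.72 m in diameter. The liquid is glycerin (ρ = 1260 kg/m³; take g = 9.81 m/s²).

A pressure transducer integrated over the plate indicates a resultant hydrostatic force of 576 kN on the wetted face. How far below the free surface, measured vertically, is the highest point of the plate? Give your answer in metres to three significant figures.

γ = ρg = 1260 × 9.81 / 1000 = 12.3606 kN/m³.
A = π(1.36)² = 5.81069 m².
From F = γ·h_c·A, the centroid depth is h_c = 576/(12.3606 × 5.81069) = 8.01965 m.
The centroid is at the centre, 1.36 m below the top of the plate, so the highest point sits at h_top = 8.01965 − 1.36 = 6.65965 m below the surface.

d_top ≈ 6.66 m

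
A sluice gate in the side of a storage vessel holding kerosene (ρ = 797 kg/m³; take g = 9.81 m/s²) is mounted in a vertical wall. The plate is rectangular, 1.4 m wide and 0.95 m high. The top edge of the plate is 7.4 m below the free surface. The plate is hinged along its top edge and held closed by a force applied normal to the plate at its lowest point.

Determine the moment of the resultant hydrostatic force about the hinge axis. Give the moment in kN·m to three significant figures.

M ≈ 39.7 kN·m

γ = ρg = 797 × 9.81 / 1000 = 7.81857 kN/m³.
The centroid lies 0.95/2 = 0.475 m below the top edge, so the centroid depth is h_c = 7.4 + 0.475 = 7.875 m.
A = 1.4 × 0.95 = 1.33 m².
Resultant F = γ·h_c·A = 7.81857 × 7.875 × 1.33 = 81.8897 kN.
I_c = b·h³/12 = 1.4 × 0.95³/12 = 0.100027 m⁴.
Centre of pressure: y_p = y_c + I_c/(y_c·A) = 7.875 + 0.100027/(7.875 × 1.33) = 7.875 + 0.00955026 = 7.88455 m along the plane.
The resultant acts 0.475 + 0.00955026 = 0.48455 m (along the plate) below the hinge at the top edge, so the moment about the hinge is M = F × 0.48455 = 81.8897 × 0.48455 = 39.6797 kN·m.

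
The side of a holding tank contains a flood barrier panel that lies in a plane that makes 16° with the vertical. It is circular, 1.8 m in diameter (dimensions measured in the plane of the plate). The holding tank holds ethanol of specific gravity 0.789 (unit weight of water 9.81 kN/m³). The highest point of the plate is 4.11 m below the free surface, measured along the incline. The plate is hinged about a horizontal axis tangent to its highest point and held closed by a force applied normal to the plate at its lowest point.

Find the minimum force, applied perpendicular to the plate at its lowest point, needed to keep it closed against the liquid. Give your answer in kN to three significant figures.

γ = 0.789 × 9.81 = 7.74009 kN/m³.
The plate makes 16° with the vertical, i.e. θ = 90° − 16° = 74° to the horizontal. Measuring y along the incline from the free-surface line, vertical depth h = y·sinθ with sinθ = 0.961262.
The centroid is at the centre, 0.9 m below the top of the plate, so y_c = 4.11 + 0.9 = 5.01 m and h_c = 5.01 × 0.961262 = 4.81592 m.
A = π(0.9)² = 2.54469 m².
Resultant F = γ·h_c·A = 7.74009 × 4.81592 × 2.54469 = 94.855 kN.
I_c = πr⁴/4 = π × 0.9⁴/4 = 0.5153 m⁴.
Centre of pressure: y_p = y_c + I_c/(y_c·A) = 5.01 + 0.5153/(5.01 × 2.54469) = 5.01 + 0.0404192 = 5.05042 m along the plane.
The resultant acts 0.9 + 0.0404192 = 0.940419 m (along the plate) below the hinge at the top edge, so the moment about the hinge is M = F × 0.940419 = 94.855 × 0.940419 = 89.2034 kN·m.
A normal force at the bottom, 1.8 m from the hinge, must supply this moment: P = 89.2034/1.8 = 49.5574 kN.

P ≈ 49.6 kN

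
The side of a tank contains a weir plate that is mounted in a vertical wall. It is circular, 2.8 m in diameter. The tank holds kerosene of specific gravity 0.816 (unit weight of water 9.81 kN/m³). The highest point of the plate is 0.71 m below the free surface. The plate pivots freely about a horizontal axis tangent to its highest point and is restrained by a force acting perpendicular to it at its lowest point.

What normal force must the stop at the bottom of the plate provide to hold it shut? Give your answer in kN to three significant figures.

γ = 0.816 × 9.81 = 8.00496 kN/m³.
The centroid is at the centre, 1.4 m below the top of the plate, so the centroid depth is h_c = 0.71 + 1.4 = 2.11 m.
A = π(1.4)² = 6.15752 m².
Resultant F = γ·h_c·A = 8.00496 × 2.11 × 6.15752 = 104.003 kN.
I_c = πr⁴/4 = π × 1.4⁴/4 = 3.01719 m⁴.
Centre of pressure: y_p = y_c + I_c/(y_c·A) = 2.11 + 3.01719/(2.11 × 6.15752) = 2.11 + 0.232228 = 2.34223 m along the plane.
The resultant acts 1.4 + 0.232228 = 1.63223 m (along the plate) below the hinge at the top edge, so the moment about the hinge is M = F × 1.63223 = 104.003 × 1.63223 = 169.757 kN·m.
A normal force at the bottom, 2.8 m from the hinge, must supply this moment: P = 169.757/2.8 = 60.6275 kN.

P ≈ 60.6 kN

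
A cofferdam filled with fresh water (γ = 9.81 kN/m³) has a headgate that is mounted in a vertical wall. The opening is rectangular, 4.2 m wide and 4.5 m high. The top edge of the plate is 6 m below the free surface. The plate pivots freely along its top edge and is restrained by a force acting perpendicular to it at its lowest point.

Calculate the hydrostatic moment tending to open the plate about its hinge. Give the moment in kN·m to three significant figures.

γ = 9.81 kN/m³.
The centroid lies 4.5/2 = 2.25 m below the top edge, so the centroid depth is h_c = 6 + 2.25 = 8.25 m.
A = 4.2 × 4.5 = 18.9 m².
Resultant F = γ·h_c·A = 9.81 × 8.25 × 18.9 = 1529.62 kN.
I_c = b·h³/12 = 4.2 × 4.5³/12 = 31.8938 m⁴.
Centre of pressure: y_p = y_c + I_c/(y_c·A) = 8.25 + 31.8938/(8.25 × 18.9) = 8.25 + 0.204546 = 8.45455 m along the plane.
The resultant acts 2.25 + 0.204546 = 2.45455 m (along the plate) below the hinge at the top edge, so the moment about the hinge is M = F × 2.45455 = 1529.62 × 2.45455 = 3754.53 kN·m.

M ≈ 3750 kN·m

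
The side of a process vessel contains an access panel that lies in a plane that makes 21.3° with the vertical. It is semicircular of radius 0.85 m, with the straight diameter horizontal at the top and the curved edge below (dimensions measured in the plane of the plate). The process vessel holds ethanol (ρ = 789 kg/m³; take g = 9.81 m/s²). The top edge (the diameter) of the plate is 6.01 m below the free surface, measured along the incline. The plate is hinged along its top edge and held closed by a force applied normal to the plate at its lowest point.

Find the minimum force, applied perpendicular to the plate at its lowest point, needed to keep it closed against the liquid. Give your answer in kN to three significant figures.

P ≈ 22.6 kN

γ = ρg = 789 × 9.81 / 1000 = 7.74009 kN/m³.
The plate makes 21.3° with the vertical, i.e. θ = 90° − 21.3° = 68.7° to the horizontal. Measuring y along the incline from the free-surface line, vertical depth h = y·sinθ with sinθ = 0.931691.
The centroid of a semicircle lies 4r/(3π) = 0.360751 m from the diameter, here below the top edge, so y_c = 6.01 + 0.360751 = 6.37075 m and h_c = 6.37075 × 0.931691 = 5.93557 m.
A = πr²/2 = π × 0.85²/2 = 1.1349 m².
Resultant F = γ·h_c·A = 7.74009 × 5.93557 × 1.1349 = 52.1394 kN.
I_c = (π/8 − 8/(9π))·r⁴ = 0.109757 × 0.85⁴ = 0.0572938 m⁴.
Centre of pressure: y_p = y_c + I_c/(y_c·A) = 6.37075 + 0.0572938/(6.37075 × 1.1349) = 6.37075 + 0.00792427 = 6.37867 m along the plane.
The resultant acts 0.360751 + 0.00792427 = 0.368675 m (along the plate) below the hinge at the top edge, so the moment about the hinge is M = F × 0.368675 = 52.1394 × 0.368675 = 19.2225 kN·m.
A normal force at the bottom, 0.85 m from the hinge, must supply this moment: P = 19.2225/0.85 = 22.6147 kN.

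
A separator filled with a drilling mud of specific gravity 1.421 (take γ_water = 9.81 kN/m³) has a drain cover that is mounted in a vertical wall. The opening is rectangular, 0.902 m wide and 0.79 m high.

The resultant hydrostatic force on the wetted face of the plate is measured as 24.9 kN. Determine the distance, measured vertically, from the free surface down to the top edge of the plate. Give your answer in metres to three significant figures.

γ = 1.421 × 9.81 = 13.94001 kN/m³.
A = 0.902 × 0.79 = 0.71258 m².
From F = γ·h_c·A, the centroid depth is h_c = 24.9/(13.94001 × 0.71258) = 2.5067 m.
The centroid lies 0.79/2 = 0.395 m below the top edge, so the top edge sits at h_top = 2.5067 − 0.395 = 2.1117 m below the surface.

d_top ≈ 2.11 m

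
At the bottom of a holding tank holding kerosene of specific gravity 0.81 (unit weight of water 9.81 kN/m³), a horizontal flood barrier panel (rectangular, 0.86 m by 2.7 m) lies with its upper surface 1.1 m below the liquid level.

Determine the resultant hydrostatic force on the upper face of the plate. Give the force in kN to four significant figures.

γ = 0.81 × 9.81 = 7.9461 kN/m³.
The plate is horizontal, so pressure is uniform at p = γ·h = 7.9461 × 1.1 = 8.74071 kN/m².
A = 0.86 × 2.7 = 2.322 m².
F = p·A = 8.74071 × 2.322 = 20.2959 kN.

F ≈ 20.30 kN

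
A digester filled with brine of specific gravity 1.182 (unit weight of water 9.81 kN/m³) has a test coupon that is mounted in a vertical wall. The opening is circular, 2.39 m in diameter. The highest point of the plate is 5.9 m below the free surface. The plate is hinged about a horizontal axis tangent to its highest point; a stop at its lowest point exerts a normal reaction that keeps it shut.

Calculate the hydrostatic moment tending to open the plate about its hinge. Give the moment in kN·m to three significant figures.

γ = 1.182 × 9.81 = 11.59542 kN/m³.
The centroid is at the centre, 1.195 m below the top of the plate, so the centroid depth is h_c = 5.9 + 1.195 = 7.095 m.
A = π(1.195)² = 4.48627 m².
Resultant F = γ·h_c·A = 11.59542 × 7.095 × 4.48627 = 369.083 kN.
I_c = πr⁴/4 = π × 1.195⁴/4 = 1.60163 m⁴.
Centre of pressure: y_p = y_c + I_c/(y_c·A) = 7.095 + 1.60163/(7.095 × 4.48627) = 7.095 + 0.0503181 = 7.14532 m along the plane.
The resultant acts 1.195 + 0.0503181 = 1.24532 m (along the plate) below the hinge at the top edge, so the moment about the hinge is M = F × 1.24532 = 369.083 × 1.24532 = 459.626 kN·m.

M ≈ 460 kN·m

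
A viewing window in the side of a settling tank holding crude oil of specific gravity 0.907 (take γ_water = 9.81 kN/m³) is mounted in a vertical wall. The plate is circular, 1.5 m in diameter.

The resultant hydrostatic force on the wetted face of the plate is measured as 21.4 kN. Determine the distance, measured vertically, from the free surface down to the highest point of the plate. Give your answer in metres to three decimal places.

d_top ≈ 0.611 m

γ = 0.907 × 9.81 = 8.89767 kN/m³.
A = π(0.75)² = 1.76715 m².
From F = γ·h_c·A, the centroid depth is h_c = 21.4/(8.89767 × 1.76715) = 1.36102 m.
The centroid is at the centre, 0.75 m below the top of the plate, so the highest point sits at h_top = 1.36102 − 0.75 = 0.61102 m below the surface.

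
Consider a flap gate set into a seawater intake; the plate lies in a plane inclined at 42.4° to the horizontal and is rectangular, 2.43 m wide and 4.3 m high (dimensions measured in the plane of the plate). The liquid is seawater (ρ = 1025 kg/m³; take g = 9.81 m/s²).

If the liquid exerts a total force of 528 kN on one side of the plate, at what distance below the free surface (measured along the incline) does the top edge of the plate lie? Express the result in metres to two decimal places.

y_top ≈ 5.30 m

γ = ρg = 1025 × 9.81 / 1000 = 10.05525 kN/m³.
A = 2.43 × 4.3 = 10.449 m².
From F = γ·h_c·A, the centroid depth is h_c = 528/(10.05525 × 10.449) = 5.02535 m.
Let θ = 42.4° be the plate's angle to the horizontal; measure y along the incline from where the plane meets the free surface. Vertical depth h = y·sinθ with sinθ = 0.674302.
Along the incline, y_c = h_c/sinθ = 5.02535/0.674302 = 7.45267 m.
The centroid lies 4.3/2 = 2.15 m below the top edge, so the top edge sits at y_top = 7.45267 − 2.15 = 5.30267 m along the incline.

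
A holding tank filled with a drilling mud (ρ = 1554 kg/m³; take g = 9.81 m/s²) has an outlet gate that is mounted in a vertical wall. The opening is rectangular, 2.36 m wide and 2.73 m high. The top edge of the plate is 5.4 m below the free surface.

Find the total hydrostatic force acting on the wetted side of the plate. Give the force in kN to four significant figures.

γ = ρg = 1554 × 9.81 / 1000 = 15.24474 kN/m³.
The centroid lies 2.73/2 = 1.365 m below the top edge, so the centroid depth is h_c = 5.4 + 1.365 = 6.765 m.
A = 2.36 × 2.73 = 6.4428 m².
Resultant F = γ·h_c·A = 15.24474 × 6.765 × 6.4428 = 664.45 kN.

F ≈ 664.5 kN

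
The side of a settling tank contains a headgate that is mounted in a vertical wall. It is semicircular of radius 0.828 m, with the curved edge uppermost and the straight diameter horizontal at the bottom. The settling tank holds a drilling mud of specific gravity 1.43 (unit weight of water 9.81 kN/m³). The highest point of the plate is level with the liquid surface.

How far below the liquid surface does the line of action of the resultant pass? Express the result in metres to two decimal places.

γ = 1.43 × 9.81 = 14.0283 kN/m³.
The centroid lies 4r/(3π) = 0.351414 m above the diameter, so r − 4r/(3π) = 0.828 − 0.351414 = 0.476586 m below the topmost point, so the centroid depth is h_c = 0.476586 m.
A = πr²/2 = π × 0.828²/2 = 1.07691 m².
Resultant F = γ·h_c·A = 14.0283 × 0.476586 × 1.07691 = 7.19989 kN.
I_c = (π/8 − 8/(9π))·r⁴ = 0.109757 × 0.828⁴ = 0.0515886 m⁴.
Centre of pressure: y_p = y_c + I_c/(y_c·A) = 0.476586 + 0.0515886/(0.476586 × 1.07691) = 0.476586 + 0.100516 = 0.577102 m along the plane.

h_p = 0.58 m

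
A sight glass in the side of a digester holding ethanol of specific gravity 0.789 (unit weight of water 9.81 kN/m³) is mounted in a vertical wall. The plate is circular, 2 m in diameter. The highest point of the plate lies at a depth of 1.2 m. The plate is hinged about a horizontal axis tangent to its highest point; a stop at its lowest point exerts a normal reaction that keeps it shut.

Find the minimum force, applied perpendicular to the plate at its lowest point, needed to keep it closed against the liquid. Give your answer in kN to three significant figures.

P ≈ 29.8 kN

γ = 0.789 × 9.81 = 7.74009 kN/m³.
The centroid is at the centre, 1 m below the top of the plate, so the centroid depth is h_c = 1.2 + 1 = 2.2 m.
A = π(1)² = 3.14159 m².
Resultant F = γ·h_c·A = 7.74009 × 2.2 × 3.14159 = 53.4956 kN.
I_c = πr⁴/4 = π × 1⁴/4 = 0.785398 m⁴.
Centre of pressure: y_p = y_c + I_c/(y_c·A) = 2.2 + 0.785398/(2.2 × 3.14159) = 2.2 + 0.113636 = 2.31364 m along the plane.
The resultant acts 1 + 0.113636 = 1.11364 m (along the plate) below the hinge at the top edge, so the moment about the hinge is M = F × 1.11364 = 53.4956 × 1.11364 = 59.5748 kN·m.
A normal force at the bottom, 2 m from the hinge, must supply this moment: P = 59.5748/2 = 29.7874 kN.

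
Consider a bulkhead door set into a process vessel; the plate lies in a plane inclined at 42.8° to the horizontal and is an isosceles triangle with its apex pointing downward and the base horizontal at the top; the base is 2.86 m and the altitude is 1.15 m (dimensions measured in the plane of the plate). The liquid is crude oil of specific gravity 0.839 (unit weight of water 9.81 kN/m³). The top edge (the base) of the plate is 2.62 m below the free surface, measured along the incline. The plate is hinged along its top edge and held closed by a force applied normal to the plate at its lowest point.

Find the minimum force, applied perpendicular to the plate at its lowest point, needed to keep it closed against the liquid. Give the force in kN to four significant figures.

P ≈ 9.794 kN

γ = 0.839 × 9.81 = 8.23059 kN/m³.
Let θ = 42.8° be the plate's angle to the horizontal; measure y along the incline from where the plane meets the free surface. Vertical depth h = y·sinθ with sinθ = 0.679441.
With the apex down, the centroid sits h/3 = 1.15/3 = 0.383333 m below the base (the top edge), so y_c = 2.62 + 0.383333 = 3.00333 m and h_c = 3.00333 × 0.679441 = 2.04059 m.
A = ½ × 2.86 × 1.15 = 1.6445 m².
Resultant F = γ·h_c·A = 8.23059 × 2.04059 × 1.6445 = 27.6198 kN.
I_c = b·h³/36 = 2.86 × 1.15³/36 = 0.120825 m⁴.
Centre of pressure: y_p = y_c + I_c/(y_c·A) = 3.00333 + 0.120825/(3.00333 × 1.6445) = 3.00333 + 0.0244636 = 3.02779 m along the plane.
The resultant acts 0.383333 + 0.0244636 = 0.407797 m (along the plate) below the hinge at the top edge, so the moment about the hinge is M = F × 0.407797 = 27.6198 × 0.407797 = 11.2633 kN·m.
A normal force at the bottom, 1.15 m from the hinge, must supply this moment: P = 11.2633/1.15 = 9.79417 kN.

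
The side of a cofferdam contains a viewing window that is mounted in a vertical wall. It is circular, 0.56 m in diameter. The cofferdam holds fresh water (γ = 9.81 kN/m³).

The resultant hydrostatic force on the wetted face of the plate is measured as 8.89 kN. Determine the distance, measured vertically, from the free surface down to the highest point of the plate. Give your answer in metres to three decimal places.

γ = 9.81 kN/m³.
A = π(0.28)² = 0.246301 m².
From F = γ·h_c·A, the centroid depth is h_c = 8.89/(9.81 × 0.246301) = 3.67931 m.
The centroid is at the centre, 0.28 m below the top of the plate, so the highest point sits at h_top = 3.67931 − 0.28 = 3.39931 m below the surface.

d_top ≈ 3.399 m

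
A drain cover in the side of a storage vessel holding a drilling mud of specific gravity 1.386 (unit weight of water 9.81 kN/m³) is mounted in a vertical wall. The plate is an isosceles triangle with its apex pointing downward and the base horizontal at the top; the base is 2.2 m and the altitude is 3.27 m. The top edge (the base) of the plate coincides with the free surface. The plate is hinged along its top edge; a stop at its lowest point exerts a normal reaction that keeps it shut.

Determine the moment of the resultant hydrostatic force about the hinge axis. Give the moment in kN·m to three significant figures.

γ = 1.386 × 9.81 = 13.59666 kN/m³.
With the apex down, the centroid sits h/3 = 3.27/3 = 1.09 m below the base (the top edge), so the centroid depth is h_c = 1.09 m.
A = ½ × 2.2 × 3.27 = 3.597 m².
Resultant F = γ·h_c·A = 13.59666 × 1.09 × 3.597 = 53.3088 kN.
I_c = b·h³/36 = 2.2 × 3.27³/36 = 2.1368 m⁴.
Centre of pressure: y_p = y_c + I_c/(y_c·A) = 1.09 + 2.1368/(1.09 × 3.597) = 1.09 + 0.545001 = 1.635 m along the plane.
The resultant acts 1.09 + 0.545001 = 1.635 m (along the plate) below the hinge at the top edge, so the moment about the hinge is M = F × 1.635 = 53.3088 × 1.635 = 87.1599 kN·m.

M ≈ 87.2 kN·m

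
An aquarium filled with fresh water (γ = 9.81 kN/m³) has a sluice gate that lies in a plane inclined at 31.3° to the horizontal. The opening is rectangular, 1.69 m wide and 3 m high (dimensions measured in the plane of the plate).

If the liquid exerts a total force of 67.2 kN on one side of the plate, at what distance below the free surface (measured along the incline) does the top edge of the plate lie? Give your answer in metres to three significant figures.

γ = 9.81 kN/m³.
A = 1.69 × 3 = 5.07 m².
From F = γ·h_c·A, the centroid depth is h_c = 67.2/(9.81 × 5.07) = 1.35111 m.
Let θ = 31.3° be the plate's angle to the horizontal; measure y along the incline from where the plane meets the free surface. Vertical depth h = y·sinθ with sinθ = 0.519519.
Along the incline, y_c = h_c/sinθ = 1.35111/0.519519 = 2.60069 m.
The centroid lies 3/2 = 1.5 m below the top edge, so the top edge sits at y_top = 2.60069 − 1.5 = 1.10069 m along the incline.

y_top ≈ 1.10 m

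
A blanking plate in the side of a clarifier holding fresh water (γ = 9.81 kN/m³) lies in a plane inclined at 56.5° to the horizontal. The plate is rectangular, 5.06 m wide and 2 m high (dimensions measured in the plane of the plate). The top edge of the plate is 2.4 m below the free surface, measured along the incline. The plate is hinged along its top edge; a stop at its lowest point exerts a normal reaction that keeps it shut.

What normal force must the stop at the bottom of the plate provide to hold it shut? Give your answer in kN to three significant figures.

P ≈ 155 kN

γ = 9.81 kN/m³.
Let θ = 56.5° be the plate's angle to the horizontal; measure y along the incline from where the plane meets the free surface. Vertical depth h = y·sinθ with sinθ = 0.833886.
The centroid lies 2/2 = 1 m below the top edge, so y_c = 2.4 + 1 = 3.4 m and h_c = 3.4 × 0.833886 = 2.83521 m.
A = 5.06 × 2 = 10.12 m².
Resultant F = γ·h_c·A = 9.81 × 2.83521 × 10.12 = 281.472 kN.
I_c = b·h³/12 = 5.06 × 2³/12 = 3.37333 m⁴.
Centre of pressure: y_p = y_c + I_c/(y_c·A) = 3.4 + 3.37333/(3.4 × 10.12) = 3.4 + 0.0980391 = 3.49804 m along the plane.
The resultant acts 1 + 0.0980391 = 1.09804 m (along the plate) below the hinge at the top edge, so the moment about the hinge is M = F × 1.09804 = 281.472 × 1.09804 = 309.068 kN·m.
A normal force at the bottom, 2 m from the hinge, must supply this moment: P = 309.068/2 = 154.534 kN.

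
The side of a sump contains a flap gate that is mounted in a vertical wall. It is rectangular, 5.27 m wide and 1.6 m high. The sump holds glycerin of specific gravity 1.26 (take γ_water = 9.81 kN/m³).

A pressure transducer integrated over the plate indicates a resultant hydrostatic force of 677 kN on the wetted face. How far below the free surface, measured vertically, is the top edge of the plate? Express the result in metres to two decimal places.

γ = 1.26 × 9.81 = 12.3606 kN/m³.
A = 5.27 × 1.6 = 8.432 m².
From F = γ·h_c·A, the centroid depth is h_c = 677/(12.3606 × 8.432) = 6.49559 m.
The centroid lies 1.6/2 = 0.8 m below the top edge, so the top edge sits at h_top = 6.49559 − 0.8 = 5.69559 m below the surface.

d_top ≈ 5.70 m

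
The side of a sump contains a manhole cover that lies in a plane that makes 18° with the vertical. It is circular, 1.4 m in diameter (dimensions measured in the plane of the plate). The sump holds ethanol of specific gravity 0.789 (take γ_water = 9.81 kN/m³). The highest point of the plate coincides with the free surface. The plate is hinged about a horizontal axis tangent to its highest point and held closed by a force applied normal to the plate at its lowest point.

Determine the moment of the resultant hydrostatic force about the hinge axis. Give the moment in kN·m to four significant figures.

γ = 0.789 × 9.81 = 7.74009 kN/m³.
The plate makes 18° with the vertical, i.e. θ = 90° − 18° = 72° to the horizontal. Measuring y along the incline from the free-surface line, vertical depth h = y·sinθ with sinθ = 0.951057.
The centroid is at the centre, 0.7 m below the top of the plate, so y_c = 0.7 m and h_c = 0.7 × 0.951057 = 0.66574 m.
A = π(0.7)² = 1.53938 m².
Resultant F = γ·h_c·A = 7.74009 × 0.66574 × 1.53938 = 7.93225 kN.
I_c = πr⁴/4 = π × 0.7⁴/4 = 0.188574 m⁴.
Centre of pressure: y_p = y_c + I_c/(y_c·A) = 0.7 + 0.188574/(0.7 × 1.53938) = 0.7 + 0.175 = 0.875 m along the plane.
The resultant acts 0.7 + 0.175 = 0.875 m (along the plate) below the hinge at the top edge, so the moment about the hinge is M = F × 0.875 = 7.93225 × 0.875 = 6.94072 kN·m.

M ≈ 6.941 kN·m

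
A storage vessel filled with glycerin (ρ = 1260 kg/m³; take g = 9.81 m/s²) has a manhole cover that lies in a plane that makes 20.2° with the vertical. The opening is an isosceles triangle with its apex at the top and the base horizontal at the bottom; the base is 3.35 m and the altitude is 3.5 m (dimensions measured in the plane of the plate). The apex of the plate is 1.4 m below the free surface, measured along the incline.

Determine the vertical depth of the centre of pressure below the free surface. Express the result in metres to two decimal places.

h_p = 3.67 m

γ = ρg = 1260 × 9.81 / 1000 = 12.3606 kN/m³.
The plate makes 20.2° with the vertical, i.e. θ = 90° − 20.2° = 69.8° to the horizontal. Measuring y along the incline from the free-surface line, vertical depth h = y·sinθ with sinθ = 0.938493.
With the apex up, the centroid sits 2h/3 = 2 × 3.5/3 = 2.33333 m below the apex, so y_c = 1.4 + 2.33333 = 3.73333 m and h_c = 3.73333 × 0.938493 = 3.5037 m.
A = ½ × 3.35 × 3.5 = 5.8625 m².
Resultant F = γ·h_c·A = 12.3606 × 3.5037 × 5.8625 = 253.892 kN.
I_c = b·h³/36 = 3.35 × 3.5³/36 = 3.98976 m⁴.
Centre of pressure: y_p = y_c + I_c/(y_c·A) = 3.73333 + 3.98976/(3.73333 × 5.8625) = 3.73333 + 0.182292 = 3.91562 m along the plane.
Vertically, h_p = y_p·sinθ = 3.91562 × 0.938493 = 3.67478 m.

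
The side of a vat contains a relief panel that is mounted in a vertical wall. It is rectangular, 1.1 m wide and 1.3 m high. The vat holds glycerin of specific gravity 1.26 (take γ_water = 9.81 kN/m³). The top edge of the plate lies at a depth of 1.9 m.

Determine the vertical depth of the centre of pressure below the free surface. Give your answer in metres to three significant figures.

γ = 1.26 × 9.81 = 12.3606 kN/m³.
The centroid lies 1.3/2 = 0.65 m below the top edge, so the centroid depth is h_c = 1.9 + 0.65 = 2.55 m.
A = 1.1 × 1.3 = 1.43 m².
Resultant F = γ·h_c·A = 12.3606 × 2.55 × 1.43 = 45.0729 kN.
I_c = b·h³/12 = 1.1 × 1.3³/12 = 0.201392 m⁴.
Centre of pressure: y_p = y_c + I_c/(y_c·A) = 2.55 + 0.201392/(2.55 × 1.43) = 2.55 + 0.0552288 = 2.60523 m along the plane.

h_p = 2.61 m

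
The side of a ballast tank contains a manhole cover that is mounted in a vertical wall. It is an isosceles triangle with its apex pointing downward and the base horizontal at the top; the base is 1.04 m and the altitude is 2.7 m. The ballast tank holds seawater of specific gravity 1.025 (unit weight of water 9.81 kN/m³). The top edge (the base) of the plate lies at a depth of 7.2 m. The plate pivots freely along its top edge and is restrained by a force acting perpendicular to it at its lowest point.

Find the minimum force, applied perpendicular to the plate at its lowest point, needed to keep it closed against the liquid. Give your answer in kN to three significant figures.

P ≈ 40.2 kN

γ = 1.025 × 9.81 = 10.05525 kN/m³.
With the apex down, the centroid sits h/3 = 2.7/3 = 0.9 m below the base (the top edge), so the centroid depth is h_c = 7.2 + 0.9 = 8.1 m.
A = ½ × 1.04 × 2.7 = 1.404 m².
Resultant F = γ·h_c·A = 10.05525 × 8.1 × 1.404 = 114.352 kN.
I_c = b·h³/36 = 1.04 × 2.7³/36 = 0.56862 m⁴.
Centre of pressure: y_p = y_c + I_c/(y_c·A) = 8.1 + 0.56862/(8.1 × 1.404) = 8.1 + 0.05 = 8.15 m along the plane.
The resultant acts 0.9 + 0.05 = 0.95 m (along the plate) below the hinge at the top edge, so the moment about the hinge is M = F × 0.95 = 114.352 × 0.95 = 108.634 kN·m.
A normal force at the bottom, 2.7 m from the hinge, must supply this moment: P = 108.634/2.7 = 40.2348 kN.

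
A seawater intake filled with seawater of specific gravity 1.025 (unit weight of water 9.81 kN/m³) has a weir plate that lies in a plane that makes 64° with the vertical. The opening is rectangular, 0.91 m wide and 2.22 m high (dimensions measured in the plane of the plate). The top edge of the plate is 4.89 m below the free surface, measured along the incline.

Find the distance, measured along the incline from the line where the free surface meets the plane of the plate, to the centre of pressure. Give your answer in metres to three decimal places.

γ = 1.025 × 9.81 = 10.05525 kN/m³.
The plate makes 64° with the vertical, i.e. θ = 90° − 64° = 26° to the horizontal. Measuring y along the incline from the free-surface line, vertical depth h = y·sinθ with sinθ = 0.438371.
The centroid lies 2.22/2 = 1.11 m below the top edge, so y_c = 4.89 + 1.11 = 6 m and h_c = 6 × 0.438371 = 2.63023 m.
A = 0.91 × 2.22 = 2.0202 m².
Resultant F = γ·h_c·A = 10.05525 × 2.63023 × 2.0202 = 53.4295 kN.
I_c = b·h³/12 = 0.91 × 2.22³/12 = 0.829696 m⁴.
Centre of pressure: y_p = y_c + I_c/(y_c·A) = 6 + 0.829696/(6 × 2.0202) = 6 + 0.06845 = 6.06845 m along the plane.

y_p = 6.068 m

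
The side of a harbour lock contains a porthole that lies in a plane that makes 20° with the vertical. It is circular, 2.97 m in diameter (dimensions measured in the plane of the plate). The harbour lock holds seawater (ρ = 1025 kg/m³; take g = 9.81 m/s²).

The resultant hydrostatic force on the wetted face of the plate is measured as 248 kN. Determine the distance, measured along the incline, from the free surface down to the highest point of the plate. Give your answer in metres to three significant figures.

y_top ≈ 2.30 m

γ = ρg = 1025 × 9.81 / 1000 = 10.05525 kN/m³.
A = π(1.485)² = 6.92792 m².
From F = γ·h_c·A, the centroid depth is h_c = 248/(10.05525 × 6.92792) = 3.56005 m.
The plate makes 20° with the vertical, i.e. θ = 90° − 20° = 70° to the horizontal. Measuring y along the incline from the free-surface line, vertical depth h = y·sinθ with sinθ = 0.939693.
Along the incline, y_c = h_c/sinθ = 3.56005/0.939693 = 3.78852 m.
The centroid is at the centre, 1.485 m below the top of the plate, so the highest point sits at y_top = 3.78852 − 1.485 = 2.30352 m along the incline.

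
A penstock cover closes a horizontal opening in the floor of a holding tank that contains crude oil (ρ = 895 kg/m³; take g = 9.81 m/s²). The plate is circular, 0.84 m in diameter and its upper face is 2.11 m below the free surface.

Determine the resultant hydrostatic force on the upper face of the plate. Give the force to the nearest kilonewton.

F ≈ 10 kN

γ = ρg = 895 × 9.81 / 1000 = 8.77995 kN/m³.
The plate is horizontal, so pressure is uniform at p = γ·h = 8.77995 × 2.11 = 18.5257 kN/m².
A = π(0.42)² = 0.554177 m².
F = p·A = 18.5257 × 0.554177 = 10.2665 kN.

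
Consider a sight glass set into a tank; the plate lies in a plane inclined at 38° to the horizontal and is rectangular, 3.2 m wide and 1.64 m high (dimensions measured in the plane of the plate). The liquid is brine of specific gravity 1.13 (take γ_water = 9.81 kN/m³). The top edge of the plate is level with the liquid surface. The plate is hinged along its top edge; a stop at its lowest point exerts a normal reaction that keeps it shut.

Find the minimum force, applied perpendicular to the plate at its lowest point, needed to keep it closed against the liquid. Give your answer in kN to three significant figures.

γ = 1.13 × 9.81 = 11.0853 kN/m³.
Let θ = 38° be the plate's angle to the horizontal; measure y along the incline from where the plane meets the free surface. Vertical depth h = y·sinθ with sinθ = 0.615661.
The centroid lies 1.64/2 = 0.82 m below the top edge, so y_c = 0.82 m and h_c = 0.82 × 0.615661 = 0.504842 m.
A = 3.2 × 1.64 = 5.248 m².
Resultant F = γ·h_c·A = 11.0853 × 0.504842 × 5.248 = 29.3695 kN.
I_c = b·h³/12 = 3.2 × 1.64³/12 = 1.17625 m⁴.
Centre of pressure: y_p = y_c + I_c/(y_c·A) = 0.82 + 1.17625/(0.82 × 5.248) = 0.82 + 0.273333 = 1.09333 m along the plane.
The resultant acts 0.82 + 0.273333 = 1.09333 m (along the plate) below the hinge at the top edge, so the moment about the hinge is M = F × 1.09333 = 29.3695 × 1.09333 = 32.1106 kN·m.
A normal force at the bottom, 1.64 m from the hinge, must supply this moment: P = 32.1106/1.64 = 19.5796 kN.

P ≈ 19.6 kN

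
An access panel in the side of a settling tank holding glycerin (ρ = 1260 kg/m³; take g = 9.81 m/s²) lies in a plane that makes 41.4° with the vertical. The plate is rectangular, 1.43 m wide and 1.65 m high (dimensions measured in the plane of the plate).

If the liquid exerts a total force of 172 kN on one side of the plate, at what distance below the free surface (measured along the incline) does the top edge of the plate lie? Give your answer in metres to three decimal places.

y_top ≈ 7.037 m

γ = ρg = 1260 × 9.81 / 1000 = 12.3606 kN/m³.
A = 1.43 × 1.65 = 2.3595 m².
From F = γ·h_c·A, the centroid depth is h_c = 172/(12.3606 × 2.3595) = 5.89751 m.
The plate makes 41.4° with the vertical, i.e. θ = 90° − 41.4° = 48.6° to the horizontal. Measuring y along the incline from the free-surface line, vertical depth h = y·sinθ with sinθ = 0.750111.
Along the incline, y_c = h_c/sinθ = 5.89751/0.750111 = 7.86218 m.
The centroid lies 1.65/2 = 0.825 m below the top edge, so the top edge sits at y_top = 7.86218 − 0.825 = 7.03718 m along the incline.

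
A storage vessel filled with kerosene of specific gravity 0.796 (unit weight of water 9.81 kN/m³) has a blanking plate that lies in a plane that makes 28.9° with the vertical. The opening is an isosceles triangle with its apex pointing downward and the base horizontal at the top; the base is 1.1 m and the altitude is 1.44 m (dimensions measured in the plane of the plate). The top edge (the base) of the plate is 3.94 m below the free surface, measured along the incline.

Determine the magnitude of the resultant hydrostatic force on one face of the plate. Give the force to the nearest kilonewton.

F ≈ 24 kN

γ = 0.796 × 9.81 = 7.80876 kN/m³.
The plate makes 28.9° with the vertical, i.e. θ = 90° − 28.9° = 61.1° to the horizontal. Measuring y along the incline from the free-surface line, vertical depth h = y·sinθ with sinθ = 0.875465.
With the apex down, the centroid sits h/3 = 1.44/3 = 0.48 m below the base (the top edge), so y_c = 3.94 + 0.48 = 4.42 m and h_c = 4.42 × 0.875465 = 3.86956 m.
A = ½ × 1.1 × 1.44 = 0.792 m².
Resultant F = γ·h_c·A = 7.80876 × 3.86956 × 0.792 = 23.9314 kN.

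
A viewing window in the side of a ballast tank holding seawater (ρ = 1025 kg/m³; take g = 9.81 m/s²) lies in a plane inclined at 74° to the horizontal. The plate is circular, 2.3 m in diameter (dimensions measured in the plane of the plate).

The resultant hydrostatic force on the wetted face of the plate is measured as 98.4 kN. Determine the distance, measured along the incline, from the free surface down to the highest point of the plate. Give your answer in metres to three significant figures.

γ = ρg = 1025 × 9.81 / 1000 = 10.05525 kN/m³.
A = π(1.15)² = 4.15476 m².
From F = γ·h_c·A, the centroid depth is h_c = 98.4/(10.05525 × 4.15476) = 2.35535 m.
Let θ = 74° be the plate's angle to the horizontal; measure y along the incline from where the plane meets the free surface. Vertical depth h = y·sinθ with sinθ = 0.961262.
Along the incline, y_c = h_c/sinθ = 2.35535/0.961262 = 2.45027 m.
The centroid is at the centre, 1.15 m below the top of the plate, so the highest point sits at y_top = 2.45027 − 1.15 = 1.30027 m along the incline.

y_top ≈ 1.30 m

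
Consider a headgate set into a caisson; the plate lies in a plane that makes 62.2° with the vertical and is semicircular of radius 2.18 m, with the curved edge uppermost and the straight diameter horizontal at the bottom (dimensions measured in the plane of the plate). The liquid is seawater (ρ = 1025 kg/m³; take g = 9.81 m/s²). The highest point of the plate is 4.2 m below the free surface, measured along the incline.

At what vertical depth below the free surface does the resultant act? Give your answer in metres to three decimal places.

γ = ρg = 1025 × 9.81 / 1000 = 10.05525 kN/m³.
The plate makes 62.2° with the vertical, i.e. θ = 90° − 62.2° = 27.8° to the horizontal. Measuring y along the incline from the free-surface line, vertical depth h = y·sinθ with sinθ = 0.466387.
The centroid lies 4r/(3π) = 0.925221 m above the diameter, so r − 4r/(3π) = 2.18 − 0.925221 = 1.25478 m below the topmost point, so y_c = 4.2 + 1.25478 = 5.45478 m and h_c = 5.45478 × 0.466387 = 2.54404 m.
A = πr²/2 = π × 2.18²/2 = 7.46505 m².
Resultant F = γ·h_c·A = 10.05525 × 2.54404 × 7.46505 = 190.963 kN.
I_c = (π/8 − 8/(9π))·r⁴ = 0.109757 × 2.18⁴ = 2.4789 m⁴.
Centre of pressure: y_p = y_c + I_c/(y_c·A) = 5.45478 + 2.4789/(5.45478 × 7.46505) = 5.45478 + 0.0608764 = 5.51566 m along the plane.
Vertically, h_p = y_p·sinθ = 5.51566 × 0.466387 = 2.57243 m.

h_p = 2.572 m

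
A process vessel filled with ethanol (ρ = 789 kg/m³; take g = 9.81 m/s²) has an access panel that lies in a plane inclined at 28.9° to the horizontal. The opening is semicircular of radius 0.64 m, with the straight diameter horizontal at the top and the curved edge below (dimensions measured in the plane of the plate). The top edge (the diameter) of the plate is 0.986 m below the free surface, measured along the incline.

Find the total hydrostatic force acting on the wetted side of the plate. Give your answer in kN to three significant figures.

F ≈ 3.03 kN

γ = ρg = 789 × 9.81 / 1000 = 7.74009 kN/m³.
Let θ = 28.9° be the plate's angle to the horizontal; measure y along the incline from where the plane meets the free surface. Vertical depth h = y·sinθ with sinθ = 0.483282.
The centroid of a semicircle lies 4r/(3π) = 0.271624 m from the diameter, here below the top edge, so y_c = 0.986 + 0.271624 = 1.25762 m and h_c = 1.25762 × 0.483282 = 0.607785 m.
A = πr²/2 = π × 0.64²/2 = 0.643398 m².
Resultant F = γ·h_c·A = 7.74009 × 0.607785 × 0.643398 = 3.02674 kN.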